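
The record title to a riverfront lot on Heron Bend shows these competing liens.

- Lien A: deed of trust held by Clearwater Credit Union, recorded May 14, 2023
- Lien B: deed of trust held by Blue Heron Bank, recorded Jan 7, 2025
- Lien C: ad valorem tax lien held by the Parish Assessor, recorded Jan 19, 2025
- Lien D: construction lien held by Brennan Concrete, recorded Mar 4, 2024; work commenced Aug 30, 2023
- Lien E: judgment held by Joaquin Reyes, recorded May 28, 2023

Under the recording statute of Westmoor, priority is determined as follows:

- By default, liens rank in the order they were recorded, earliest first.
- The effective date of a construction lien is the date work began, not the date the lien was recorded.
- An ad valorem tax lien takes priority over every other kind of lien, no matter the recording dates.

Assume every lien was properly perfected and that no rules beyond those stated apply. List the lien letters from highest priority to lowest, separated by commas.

Effective dates after the stated exceptions: D is treated as recorded Aug 30, 2023, the work-commencement date.
C is an ad valorem tax lien and takes priority over every other lien.
Remaining liens by effective date: A (May 14, 2023), E (May 28, 2023), D (Aug 30, 2023), B (Jan 7, 2025).

C, A, E, D, B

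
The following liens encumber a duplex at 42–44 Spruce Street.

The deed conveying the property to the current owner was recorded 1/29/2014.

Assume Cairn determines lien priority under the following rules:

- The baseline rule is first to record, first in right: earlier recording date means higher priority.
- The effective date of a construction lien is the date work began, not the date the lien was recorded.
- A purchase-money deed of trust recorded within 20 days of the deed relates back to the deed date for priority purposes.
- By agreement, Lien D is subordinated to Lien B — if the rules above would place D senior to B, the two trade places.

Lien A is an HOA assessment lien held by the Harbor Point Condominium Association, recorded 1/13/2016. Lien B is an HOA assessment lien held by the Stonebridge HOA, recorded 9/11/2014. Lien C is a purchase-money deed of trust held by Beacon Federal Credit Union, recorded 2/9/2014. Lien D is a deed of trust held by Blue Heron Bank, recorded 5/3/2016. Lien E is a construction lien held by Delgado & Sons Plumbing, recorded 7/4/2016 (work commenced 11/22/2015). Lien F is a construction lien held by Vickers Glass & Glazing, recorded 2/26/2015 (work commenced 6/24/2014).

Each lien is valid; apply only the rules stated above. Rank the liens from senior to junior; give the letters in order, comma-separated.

C, F, B, E, A, D

Effective dates: C's effective date is the deed date, 1/29/2014; E relates back to 11/22/2015 (work commenced); F relates back to 6/24/2014 (work commenced).
Sorted by effective date: C (1/29/2014), F (6/24/2014), B (9/11/2014), E (11/22/2015), A (1/13/2016), D (5/3/2016).
Since D is not senior to B, the subordination leaves the order unchanged.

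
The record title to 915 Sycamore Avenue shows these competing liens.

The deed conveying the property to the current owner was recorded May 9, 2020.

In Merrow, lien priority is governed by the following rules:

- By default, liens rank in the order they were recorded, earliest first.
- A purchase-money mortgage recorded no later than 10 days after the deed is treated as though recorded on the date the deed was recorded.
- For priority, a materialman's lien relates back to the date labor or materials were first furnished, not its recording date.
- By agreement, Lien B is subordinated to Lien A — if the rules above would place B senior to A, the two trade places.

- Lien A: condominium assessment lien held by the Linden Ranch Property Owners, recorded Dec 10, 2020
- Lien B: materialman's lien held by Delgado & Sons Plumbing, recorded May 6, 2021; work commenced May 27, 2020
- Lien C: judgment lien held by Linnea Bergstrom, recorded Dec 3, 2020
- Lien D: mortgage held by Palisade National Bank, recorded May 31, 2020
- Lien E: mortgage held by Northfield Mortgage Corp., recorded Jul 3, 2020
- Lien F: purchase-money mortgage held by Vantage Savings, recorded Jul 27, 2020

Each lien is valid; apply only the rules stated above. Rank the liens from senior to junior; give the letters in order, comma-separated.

Adjusting effective dates: B is treated as recorded May 27, 2020, the work-commencement date; F was recorded 79 days after the deed — beyond 10 days — so no relation-back applies.
By effective date, earliest first: B (May 27, 2020), D (May 31, 2020), E (Jul 3, 2020), F (Jul 27, 2020), C (Dec 3, 2020), A (Dec 10, 2020).
The subordination applies — B was senior to A — so B and A swap.

A, D, E, F, C, B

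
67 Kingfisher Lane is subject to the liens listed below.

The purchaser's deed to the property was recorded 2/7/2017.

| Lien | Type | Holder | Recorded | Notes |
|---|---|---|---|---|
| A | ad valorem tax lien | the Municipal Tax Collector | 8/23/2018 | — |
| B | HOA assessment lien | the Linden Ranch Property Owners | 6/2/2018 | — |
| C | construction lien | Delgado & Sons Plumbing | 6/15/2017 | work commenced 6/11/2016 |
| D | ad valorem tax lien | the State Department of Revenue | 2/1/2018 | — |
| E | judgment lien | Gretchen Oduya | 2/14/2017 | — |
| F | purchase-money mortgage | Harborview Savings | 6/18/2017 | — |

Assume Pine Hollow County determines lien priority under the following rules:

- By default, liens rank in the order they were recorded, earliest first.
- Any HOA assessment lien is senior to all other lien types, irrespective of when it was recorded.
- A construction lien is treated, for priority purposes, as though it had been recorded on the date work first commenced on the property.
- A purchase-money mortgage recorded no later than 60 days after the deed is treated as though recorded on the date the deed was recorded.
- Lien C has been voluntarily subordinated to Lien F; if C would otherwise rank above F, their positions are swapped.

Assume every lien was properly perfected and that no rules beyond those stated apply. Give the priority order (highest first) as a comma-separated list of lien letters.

B, F, E, C, D, A

Adjusting effective dates: C relates back to 6/11/2016 (work commenced); F was recorded 131 days after the deed — beyond 60 days — so no relation-back applies.
As an HOA assessment lien, B is senior to every other lien.
Among the remaining liens, by effective date: C (6/11/2016), E (2/14/2017), F (6/18/2017), D (2/1/2018), A (8/23/2018).
C is senior to F before the subordination, so the two trade places.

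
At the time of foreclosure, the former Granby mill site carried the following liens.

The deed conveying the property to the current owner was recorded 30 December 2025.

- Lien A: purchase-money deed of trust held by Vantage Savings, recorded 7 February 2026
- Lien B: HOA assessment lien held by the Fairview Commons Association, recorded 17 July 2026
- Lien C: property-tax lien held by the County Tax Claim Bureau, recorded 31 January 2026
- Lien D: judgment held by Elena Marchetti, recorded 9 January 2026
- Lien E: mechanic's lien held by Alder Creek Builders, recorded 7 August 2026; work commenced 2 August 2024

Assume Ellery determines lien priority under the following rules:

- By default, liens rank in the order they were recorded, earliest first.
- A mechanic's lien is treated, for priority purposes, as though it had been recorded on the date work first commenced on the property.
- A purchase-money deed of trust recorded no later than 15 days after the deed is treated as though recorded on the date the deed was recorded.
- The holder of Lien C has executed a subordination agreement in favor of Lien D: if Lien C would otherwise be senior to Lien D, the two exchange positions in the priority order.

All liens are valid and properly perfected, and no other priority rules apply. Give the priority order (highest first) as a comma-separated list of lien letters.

Effective dates after the stated exceptions: A was recorded 39 days after the deed, outside the 15-day window, so it keeps its recording date; E is treated as recorded 2 August 2024, the work-commencement date.
By effective date: E (2 August 2024), D (9 January 2026), C (31 January 2026), A (7 February 2026), B (17 July 2026).
Since C is not senior to D, the subordination leaves the order unchanged.

E, D, C, A, B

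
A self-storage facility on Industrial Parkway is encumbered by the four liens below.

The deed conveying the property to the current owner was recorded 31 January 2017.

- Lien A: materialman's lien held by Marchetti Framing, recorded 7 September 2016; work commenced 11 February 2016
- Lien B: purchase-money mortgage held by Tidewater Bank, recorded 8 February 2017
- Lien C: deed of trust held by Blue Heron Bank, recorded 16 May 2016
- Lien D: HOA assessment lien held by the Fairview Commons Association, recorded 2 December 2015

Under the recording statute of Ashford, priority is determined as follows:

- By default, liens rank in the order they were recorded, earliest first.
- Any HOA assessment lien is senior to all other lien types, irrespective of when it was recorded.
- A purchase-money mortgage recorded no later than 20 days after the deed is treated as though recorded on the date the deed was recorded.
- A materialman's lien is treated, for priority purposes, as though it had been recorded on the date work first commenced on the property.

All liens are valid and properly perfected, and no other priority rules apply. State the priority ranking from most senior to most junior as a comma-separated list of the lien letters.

Adjusting effective dates: A relates back to 11 February 2016 (work commenced); B was recorded within the 20-day window, so its effective date is the deed date 31 January 2017.
D is an HOA assessment lien, so it outranks all other liens regardless of date.
Among the remaining liens, by effective date: A (11 February 2016), C (16 May 2016), B (31 January 2017).

D, A, C, B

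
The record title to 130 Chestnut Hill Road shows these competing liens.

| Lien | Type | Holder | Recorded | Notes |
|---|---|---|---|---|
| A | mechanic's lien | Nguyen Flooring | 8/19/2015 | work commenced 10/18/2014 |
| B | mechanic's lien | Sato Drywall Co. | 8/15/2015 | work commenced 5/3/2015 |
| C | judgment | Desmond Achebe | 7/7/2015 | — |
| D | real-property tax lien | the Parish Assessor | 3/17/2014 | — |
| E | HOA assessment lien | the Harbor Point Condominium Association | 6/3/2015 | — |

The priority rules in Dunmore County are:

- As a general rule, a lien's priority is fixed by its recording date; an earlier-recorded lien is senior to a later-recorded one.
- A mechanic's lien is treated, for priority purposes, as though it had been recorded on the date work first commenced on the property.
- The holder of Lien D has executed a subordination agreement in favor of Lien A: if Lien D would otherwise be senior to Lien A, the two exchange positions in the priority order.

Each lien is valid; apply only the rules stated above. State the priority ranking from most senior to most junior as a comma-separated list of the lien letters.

Adjusting effective dates: A is treated as recorded 10/18/2014, the work-commencement date; B relates back to 5/3/2015 (work commenced).
Ordering by effective date: D (3/17/2014), A (10/18/2014), B (5/3/2015), E (6/3/2015), C (7/7/2015).
Because D would otherwise rank above A, the subordination swaps them.

A, D, B, E, C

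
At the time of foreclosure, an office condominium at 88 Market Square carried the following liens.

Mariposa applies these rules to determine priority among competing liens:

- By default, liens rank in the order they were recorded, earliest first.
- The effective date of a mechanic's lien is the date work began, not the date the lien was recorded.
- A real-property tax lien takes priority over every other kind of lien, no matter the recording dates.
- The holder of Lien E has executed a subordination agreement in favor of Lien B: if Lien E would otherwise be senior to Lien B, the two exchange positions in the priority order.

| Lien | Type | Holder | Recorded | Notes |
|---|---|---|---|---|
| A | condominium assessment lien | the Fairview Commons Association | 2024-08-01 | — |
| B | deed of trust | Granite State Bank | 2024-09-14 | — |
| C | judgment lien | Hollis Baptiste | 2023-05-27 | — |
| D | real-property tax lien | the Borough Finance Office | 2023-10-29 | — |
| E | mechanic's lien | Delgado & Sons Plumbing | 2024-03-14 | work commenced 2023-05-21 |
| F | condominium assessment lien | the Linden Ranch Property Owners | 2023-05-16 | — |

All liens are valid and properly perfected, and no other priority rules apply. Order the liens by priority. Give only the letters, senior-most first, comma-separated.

D, F, B, C, A, E

Adjusting effective dates: E is treated as recorded 2023-05-21, the work-commencement date.
D, as a real-property tax lien, has superpriority and ranks first.
Remaining liens by effective date: F (2023-05-16), E (2023-05-21), C (2023-05-27), A (2024-08-01), B (2024-09-14).
The subordination applies — E was senior to B — so E and B swap.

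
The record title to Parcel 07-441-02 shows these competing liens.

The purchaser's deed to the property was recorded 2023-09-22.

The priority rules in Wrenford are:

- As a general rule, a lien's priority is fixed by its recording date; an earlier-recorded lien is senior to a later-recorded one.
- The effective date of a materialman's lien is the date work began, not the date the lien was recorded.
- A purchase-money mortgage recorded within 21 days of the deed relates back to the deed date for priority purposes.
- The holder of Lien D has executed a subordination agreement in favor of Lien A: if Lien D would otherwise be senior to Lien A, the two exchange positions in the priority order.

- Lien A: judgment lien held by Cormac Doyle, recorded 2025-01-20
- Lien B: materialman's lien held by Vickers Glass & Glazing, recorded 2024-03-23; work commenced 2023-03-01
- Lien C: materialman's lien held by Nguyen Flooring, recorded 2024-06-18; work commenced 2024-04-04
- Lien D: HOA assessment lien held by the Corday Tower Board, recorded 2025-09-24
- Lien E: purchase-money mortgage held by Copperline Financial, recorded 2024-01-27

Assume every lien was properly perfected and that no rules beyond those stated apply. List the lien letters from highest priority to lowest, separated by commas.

B, E, C, A, D

Effective dates: B relates back to 2023-03-01 (work commenced); C relates back to 2024-04-04 (work commenced); E was recorded 127 days after the deed, outside the 21-day window, so it keeps its recording date.
Sorted by effective date: B (2023-03-01), E (2024-01-27), C (2024-04-04), A (2025-01-20), D (2025-09-24).
Since D is not senior to A, the subordination leaves the order unchanged.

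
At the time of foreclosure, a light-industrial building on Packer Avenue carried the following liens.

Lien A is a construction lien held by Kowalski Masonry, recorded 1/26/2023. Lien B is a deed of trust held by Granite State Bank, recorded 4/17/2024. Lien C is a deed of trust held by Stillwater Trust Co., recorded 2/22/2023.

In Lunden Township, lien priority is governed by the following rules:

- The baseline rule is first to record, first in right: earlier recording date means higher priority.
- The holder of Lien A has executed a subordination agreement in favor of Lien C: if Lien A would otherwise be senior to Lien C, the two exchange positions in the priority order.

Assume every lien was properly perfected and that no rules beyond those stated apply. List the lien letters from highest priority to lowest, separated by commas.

Ordering by effective date: A (1/26/2023), C (2/22/2023), B (4/17/2024).
The subordination applies — A was senior to C — so A and C swap.

C, A, B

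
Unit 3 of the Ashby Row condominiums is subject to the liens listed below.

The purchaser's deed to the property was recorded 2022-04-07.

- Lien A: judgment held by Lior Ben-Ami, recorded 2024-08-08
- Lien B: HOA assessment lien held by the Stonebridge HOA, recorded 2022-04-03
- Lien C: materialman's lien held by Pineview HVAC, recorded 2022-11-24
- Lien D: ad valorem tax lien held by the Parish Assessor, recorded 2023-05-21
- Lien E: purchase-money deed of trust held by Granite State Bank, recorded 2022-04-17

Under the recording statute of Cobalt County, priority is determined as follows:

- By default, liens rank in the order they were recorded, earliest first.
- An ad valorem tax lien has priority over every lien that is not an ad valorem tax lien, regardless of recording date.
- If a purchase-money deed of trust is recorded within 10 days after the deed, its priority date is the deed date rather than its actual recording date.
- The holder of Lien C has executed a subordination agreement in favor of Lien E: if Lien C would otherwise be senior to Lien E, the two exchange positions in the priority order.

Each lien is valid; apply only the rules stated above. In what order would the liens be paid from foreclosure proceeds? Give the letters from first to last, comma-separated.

D, B, E, C, A

First, effective dates: E was recorded within the 10-day window, so its effective date is the deed date 2022-04-07.
D is an ad valorem tax lien and takes priority over every other lien.
The other liens, earliest effective date first: B (2022-04-03), E (2022-04-07), C (2022-11-24), A (2024-08-08).
Since C is not senior to E, the subordination leaves the order unchanged.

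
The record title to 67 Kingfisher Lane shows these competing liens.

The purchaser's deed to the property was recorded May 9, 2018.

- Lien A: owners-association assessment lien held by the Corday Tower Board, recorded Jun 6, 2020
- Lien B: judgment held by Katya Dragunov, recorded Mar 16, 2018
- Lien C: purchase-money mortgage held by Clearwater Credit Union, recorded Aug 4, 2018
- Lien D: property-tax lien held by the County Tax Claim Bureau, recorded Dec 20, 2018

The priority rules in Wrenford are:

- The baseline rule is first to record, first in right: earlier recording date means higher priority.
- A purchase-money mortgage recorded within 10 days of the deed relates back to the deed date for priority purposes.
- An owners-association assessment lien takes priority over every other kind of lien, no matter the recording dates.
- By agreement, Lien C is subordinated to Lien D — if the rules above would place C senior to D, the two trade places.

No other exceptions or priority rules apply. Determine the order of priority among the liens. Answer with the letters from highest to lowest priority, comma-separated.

Adjusting effective dates: C missed the 10-day window (87 days after the deed), so its recording date stands.
A, as an owners-association assessment lien, has superpriority and ranks first.
Remaining liens by effective date: B (Mar 16, 2018), C (Aug 4, 2018), D (Dec 20, 2018).
Because C would otherwise rank above D, the subordination swaps them.

A, B, D, C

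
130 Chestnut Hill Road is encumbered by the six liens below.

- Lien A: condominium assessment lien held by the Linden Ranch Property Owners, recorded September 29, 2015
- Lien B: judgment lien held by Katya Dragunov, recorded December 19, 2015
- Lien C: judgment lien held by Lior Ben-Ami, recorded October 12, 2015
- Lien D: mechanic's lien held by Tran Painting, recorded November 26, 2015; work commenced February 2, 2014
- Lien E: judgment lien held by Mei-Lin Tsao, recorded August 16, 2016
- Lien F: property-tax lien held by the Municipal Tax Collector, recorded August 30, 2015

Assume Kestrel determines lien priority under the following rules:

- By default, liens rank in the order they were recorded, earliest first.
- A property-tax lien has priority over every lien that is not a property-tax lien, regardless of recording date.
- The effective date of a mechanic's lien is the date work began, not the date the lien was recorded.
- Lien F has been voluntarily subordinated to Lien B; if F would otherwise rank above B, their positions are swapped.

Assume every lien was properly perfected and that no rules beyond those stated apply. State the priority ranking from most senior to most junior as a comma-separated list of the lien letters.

Adjusting effective dates: D relates back to February 2, 2014 (work commenced).
F is a property-tax lien, so it outranks all other liens regardless of date.
Among the remaining liens, by effective date: D (February 2, 2014), A (September 29, 2015), C (October 12, 2015), B (December 19, 2015), E (August 16, 2016).
Because F would otherwise rank above B, the subordination swaps them.

B, D, A, C, F, E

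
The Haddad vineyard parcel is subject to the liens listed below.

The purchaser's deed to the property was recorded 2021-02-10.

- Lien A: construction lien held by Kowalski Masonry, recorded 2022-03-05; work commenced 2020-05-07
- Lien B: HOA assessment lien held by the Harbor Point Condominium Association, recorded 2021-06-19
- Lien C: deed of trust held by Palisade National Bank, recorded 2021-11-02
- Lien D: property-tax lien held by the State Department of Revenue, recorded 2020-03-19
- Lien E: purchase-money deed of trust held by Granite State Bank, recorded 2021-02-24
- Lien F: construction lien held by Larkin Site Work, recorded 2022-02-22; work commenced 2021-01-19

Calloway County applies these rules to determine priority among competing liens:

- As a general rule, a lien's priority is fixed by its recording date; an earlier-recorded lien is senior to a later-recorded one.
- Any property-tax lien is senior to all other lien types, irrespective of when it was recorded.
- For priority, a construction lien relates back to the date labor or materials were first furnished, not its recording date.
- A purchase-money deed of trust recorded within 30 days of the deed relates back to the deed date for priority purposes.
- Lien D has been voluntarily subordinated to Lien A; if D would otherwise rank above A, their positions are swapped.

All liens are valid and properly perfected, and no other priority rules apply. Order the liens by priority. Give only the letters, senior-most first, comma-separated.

A, D, F, E, B, C

Adjusting effective dates: A is treated as recorded 2020-05-07, the work-commencement date; E was recorded within the 30-day window, so its effective date is the deed date 2021-02-10; F is treated as recorded 2021-01-19, the work-commencement date.
D is a property-tax lien, so it outranks all other liens regardless of date.
Remaining liens by effective date: A (2020-05-07), F (2021-01-19), E (2021-02-10), B (2021-06-19), C (2021-11-02).
D would otherwise be senior to A, so under the subordination agreement D and A exchange positions.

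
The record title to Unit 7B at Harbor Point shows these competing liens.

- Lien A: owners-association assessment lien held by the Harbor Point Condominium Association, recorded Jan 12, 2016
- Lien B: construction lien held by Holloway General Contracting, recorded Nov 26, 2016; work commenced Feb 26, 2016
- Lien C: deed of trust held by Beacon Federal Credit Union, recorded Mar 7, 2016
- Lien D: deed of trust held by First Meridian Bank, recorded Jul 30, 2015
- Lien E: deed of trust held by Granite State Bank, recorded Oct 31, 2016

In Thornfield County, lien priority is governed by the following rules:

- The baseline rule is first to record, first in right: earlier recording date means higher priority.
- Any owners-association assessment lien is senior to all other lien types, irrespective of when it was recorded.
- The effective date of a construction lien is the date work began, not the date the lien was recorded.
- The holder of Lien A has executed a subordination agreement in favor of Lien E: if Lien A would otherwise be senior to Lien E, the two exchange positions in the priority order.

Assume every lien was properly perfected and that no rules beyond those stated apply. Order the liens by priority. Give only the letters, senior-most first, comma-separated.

Adjusting effective dates: B relates back to Feb 26, 2016 (work commenced).
A is an owners-association assessment lien and takes priority over every other lien.
Remaining liens by effective date: D (Jul 30, 2015), B (Feb 26, 2016), C (Mar 7, 2016), E (Oct 31, 2016).
A is senior to E before the subordination, so the two trade places.

E, D, B, C, A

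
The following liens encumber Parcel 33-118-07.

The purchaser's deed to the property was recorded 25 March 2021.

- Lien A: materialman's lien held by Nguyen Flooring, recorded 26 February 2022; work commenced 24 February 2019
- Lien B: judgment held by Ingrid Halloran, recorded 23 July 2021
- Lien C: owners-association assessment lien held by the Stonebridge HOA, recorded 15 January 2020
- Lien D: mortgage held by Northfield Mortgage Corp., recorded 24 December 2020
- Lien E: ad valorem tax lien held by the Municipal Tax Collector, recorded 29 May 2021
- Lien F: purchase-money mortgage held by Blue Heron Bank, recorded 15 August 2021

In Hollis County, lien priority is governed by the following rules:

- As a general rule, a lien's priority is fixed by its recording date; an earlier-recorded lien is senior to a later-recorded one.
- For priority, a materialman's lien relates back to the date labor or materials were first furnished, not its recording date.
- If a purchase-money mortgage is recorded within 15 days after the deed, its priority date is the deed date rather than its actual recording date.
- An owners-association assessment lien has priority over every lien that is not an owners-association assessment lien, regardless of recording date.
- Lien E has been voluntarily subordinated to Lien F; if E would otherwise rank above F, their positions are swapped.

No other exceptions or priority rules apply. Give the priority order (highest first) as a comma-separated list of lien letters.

C, A, D, F, B, E

Effective dates: A relates back to 24 February 2019 (work commenced); F missed the 15-day window (143 days after the deed), so its recording date stands.
As an owners-association assessment lien, C is senior to every other lien.
The other liens, earliest effective date first: A (24 February 2019), D (24 December 2020), E (29 May 2021), B (23 July 2021), F (15 August 2021).
E is senior to F before the subordination, so the two trade places.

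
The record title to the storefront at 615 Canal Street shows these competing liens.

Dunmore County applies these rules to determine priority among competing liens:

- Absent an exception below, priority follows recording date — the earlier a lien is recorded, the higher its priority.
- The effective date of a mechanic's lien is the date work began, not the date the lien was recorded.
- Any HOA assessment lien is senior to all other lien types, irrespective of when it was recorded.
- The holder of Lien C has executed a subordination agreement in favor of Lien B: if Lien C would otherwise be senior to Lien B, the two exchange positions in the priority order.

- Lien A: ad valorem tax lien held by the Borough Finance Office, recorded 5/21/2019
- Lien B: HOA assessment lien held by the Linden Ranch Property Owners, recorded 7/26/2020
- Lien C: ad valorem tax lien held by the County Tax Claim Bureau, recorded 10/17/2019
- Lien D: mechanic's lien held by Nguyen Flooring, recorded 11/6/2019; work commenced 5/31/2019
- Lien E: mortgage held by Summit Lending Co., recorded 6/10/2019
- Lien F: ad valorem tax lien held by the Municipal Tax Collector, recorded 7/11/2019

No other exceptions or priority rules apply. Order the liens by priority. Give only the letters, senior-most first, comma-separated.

B, A, D, E, F, C

Effective dates after the stated exceptions: D is treated as recorded 5/31/2019, the work-commencement date.
B, as an HOA assessment lien, has superpriority and ranks first.
The other liens, earliest effective date first: A (5/21/2019), D (5/31/2019), E (6/10/2019), F (7/11/2019), C (10/17/2019).
C is already junior to B, so the subordination agreement changes nothing.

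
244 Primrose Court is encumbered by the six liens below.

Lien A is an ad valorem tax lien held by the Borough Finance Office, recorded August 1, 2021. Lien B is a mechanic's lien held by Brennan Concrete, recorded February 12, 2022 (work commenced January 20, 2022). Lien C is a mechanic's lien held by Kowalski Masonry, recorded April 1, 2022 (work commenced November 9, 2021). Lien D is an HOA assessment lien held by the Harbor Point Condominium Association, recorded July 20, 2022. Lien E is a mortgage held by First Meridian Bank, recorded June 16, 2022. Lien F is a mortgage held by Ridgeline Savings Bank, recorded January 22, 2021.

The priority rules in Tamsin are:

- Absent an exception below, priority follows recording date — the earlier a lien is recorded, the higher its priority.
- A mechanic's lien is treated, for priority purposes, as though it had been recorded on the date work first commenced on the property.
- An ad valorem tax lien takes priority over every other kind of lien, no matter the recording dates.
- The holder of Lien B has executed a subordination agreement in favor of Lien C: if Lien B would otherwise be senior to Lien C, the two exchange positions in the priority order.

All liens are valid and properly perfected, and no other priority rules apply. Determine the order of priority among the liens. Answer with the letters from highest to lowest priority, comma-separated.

Effective dates: B relates back to January 20, 2022 (work commenced); C's effective date is November 9, 2021, when work began.
A is an ad valorem tax lien and takes priority over every other lien.
Among the remaining liens, by effective date: F (January 22, 2021), C (November 9, 2021), B (January 20, 2022), E (June 16, 2022), D (July 20, 2022).
Since B is not senior to C, the subordination leaves the order unchanged.

A, F, C, B, E, D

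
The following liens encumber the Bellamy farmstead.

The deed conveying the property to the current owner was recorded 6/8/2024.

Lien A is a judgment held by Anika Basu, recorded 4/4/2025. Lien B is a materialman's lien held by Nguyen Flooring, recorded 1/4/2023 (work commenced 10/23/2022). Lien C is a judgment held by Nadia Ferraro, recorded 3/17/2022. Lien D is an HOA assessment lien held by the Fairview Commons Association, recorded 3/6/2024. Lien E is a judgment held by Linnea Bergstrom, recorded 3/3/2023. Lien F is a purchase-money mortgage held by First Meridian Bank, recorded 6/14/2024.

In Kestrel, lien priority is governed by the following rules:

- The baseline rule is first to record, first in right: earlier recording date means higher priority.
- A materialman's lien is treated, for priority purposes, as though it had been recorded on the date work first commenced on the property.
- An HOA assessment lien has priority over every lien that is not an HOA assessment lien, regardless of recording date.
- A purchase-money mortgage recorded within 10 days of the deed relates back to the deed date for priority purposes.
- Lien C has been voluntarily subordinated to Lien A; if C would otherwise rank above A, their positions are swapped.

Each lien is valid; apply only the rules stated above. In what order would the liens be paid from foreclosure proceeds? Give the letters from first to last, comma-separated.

D, A, B, E, F, C

Effective dates after the stated exceptions: B relates back to 10/23/2022 (work commenced); F was recorded within the 10-day window, so its effective date is the deed date 6/8/2024.
As an HOA assessment lien, D is senior to every other lien.
Among the remaining liens, by effective date: C (3/17/2022), B (10/23/2022), E (3/3/2023), F (6/8/2024), A (4/4/2025).
C would otherwise be senior to A, so under the subordination agreement C and A exchange positions.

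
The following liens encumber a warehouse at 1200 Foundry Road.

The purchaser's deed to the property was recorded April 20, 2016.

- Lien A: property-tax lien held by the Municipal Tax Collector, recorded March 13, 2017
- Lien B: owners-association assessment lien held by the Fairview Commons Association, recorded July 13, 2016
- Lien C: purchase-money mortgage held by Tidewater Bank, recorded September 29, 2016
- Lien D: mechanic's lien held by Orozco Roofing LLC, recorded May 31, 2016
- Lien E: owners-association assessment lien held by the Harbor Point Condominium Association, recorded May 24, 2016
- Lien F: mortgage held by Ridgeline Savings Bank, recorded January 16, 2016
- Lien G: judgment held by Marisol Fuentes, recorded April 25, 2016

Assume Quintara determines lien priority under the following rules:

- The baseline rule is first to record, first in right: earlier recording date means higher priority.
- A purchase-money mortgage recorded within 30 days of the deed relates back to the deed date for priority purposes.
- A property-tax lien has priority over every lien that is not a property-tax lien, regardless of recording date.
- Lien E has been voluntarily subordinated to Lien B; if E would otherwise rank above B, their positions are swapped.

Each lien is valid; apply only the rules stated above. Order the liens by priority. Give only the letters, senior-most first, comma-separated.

A, F, G, B, D, E, C

Adjusting effective dates: C missed the 30-day window (162 days after the deed), so its recording date stands.
As a property-tax lien, A is senior to every other lien.
Remaining liens by effective date: F (January 16, 2016), G (April 25, 2016), E (May 24, 2016), D (May 31, 2016), B (July 13, 2016), C (September 29, 2016).
Because E would otherwise rank above B, the subordination swaps them.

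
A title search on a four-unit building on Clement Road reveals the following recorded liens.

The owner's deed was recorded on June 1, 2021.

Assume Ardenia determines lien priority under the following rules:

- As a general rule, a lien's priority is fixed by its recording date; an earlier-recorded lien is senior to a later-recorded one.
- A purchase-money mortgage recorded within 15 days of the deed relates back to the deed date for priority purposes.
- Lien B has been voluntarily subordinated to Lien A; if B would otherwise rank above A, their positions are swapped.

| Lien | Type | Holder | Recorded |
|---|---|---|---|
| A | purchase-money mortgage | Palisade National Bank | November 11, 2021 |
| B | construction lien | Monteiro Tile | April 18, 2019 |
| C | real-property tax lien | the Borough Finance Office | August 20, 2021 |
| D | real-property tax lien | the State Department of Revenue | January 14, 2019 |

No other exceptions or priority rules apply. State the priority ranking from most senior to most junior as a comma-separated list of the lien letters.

Effective dates after the stated exceptions: A missed the 15-day window (163 days after the deed), so its recording date stands.
By effective date, earliest first: D (January 14, 2019), B (April 18, 2019), C (August 20, 2021), A (November 11, 2021).
The subordination applies — B was senior to A — so B and A swap.

D, A, C, B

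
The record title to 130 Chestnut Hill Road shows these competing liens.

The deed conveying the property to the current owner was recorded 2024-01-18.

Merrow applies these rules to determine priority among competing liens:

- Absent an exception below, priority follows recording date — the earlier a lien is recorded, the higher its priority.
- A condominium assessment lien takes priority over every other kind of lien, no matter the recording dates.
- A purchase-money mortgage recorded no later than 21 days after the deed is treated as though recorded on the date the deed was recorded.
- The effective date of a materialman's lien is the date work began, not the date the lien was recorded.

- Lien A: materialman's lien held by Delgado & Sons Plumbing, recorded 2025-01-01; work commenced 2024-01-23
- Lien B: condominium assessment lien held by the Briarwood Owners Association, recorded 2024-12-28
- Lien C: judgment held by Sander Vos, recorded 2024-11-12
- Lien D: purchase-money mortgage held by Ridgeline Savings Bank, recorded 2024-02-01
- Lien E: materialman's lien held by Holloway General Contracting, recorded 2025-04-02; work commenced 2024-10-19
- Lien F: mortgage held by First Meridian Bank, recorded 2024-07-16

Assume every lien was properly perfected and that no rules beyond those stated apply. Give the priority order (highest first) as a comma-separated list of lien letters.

B, D, A, F, E, C

Adjusting effective dates: A's effective date is 2024-01-23, when work began; D was recorded within the 21-day window, so its effective date is the deed date 2024-01-18; E is treated as recorded 2024-10-19, the work-commencement date.
B is a condominium assessment lien and takes priority over every other lien.
The other liens, earliest effective date first: D (2024-01-18), A (2024-01-23), F (2024-07-16), E (2024-10-19), C (2024-11-12).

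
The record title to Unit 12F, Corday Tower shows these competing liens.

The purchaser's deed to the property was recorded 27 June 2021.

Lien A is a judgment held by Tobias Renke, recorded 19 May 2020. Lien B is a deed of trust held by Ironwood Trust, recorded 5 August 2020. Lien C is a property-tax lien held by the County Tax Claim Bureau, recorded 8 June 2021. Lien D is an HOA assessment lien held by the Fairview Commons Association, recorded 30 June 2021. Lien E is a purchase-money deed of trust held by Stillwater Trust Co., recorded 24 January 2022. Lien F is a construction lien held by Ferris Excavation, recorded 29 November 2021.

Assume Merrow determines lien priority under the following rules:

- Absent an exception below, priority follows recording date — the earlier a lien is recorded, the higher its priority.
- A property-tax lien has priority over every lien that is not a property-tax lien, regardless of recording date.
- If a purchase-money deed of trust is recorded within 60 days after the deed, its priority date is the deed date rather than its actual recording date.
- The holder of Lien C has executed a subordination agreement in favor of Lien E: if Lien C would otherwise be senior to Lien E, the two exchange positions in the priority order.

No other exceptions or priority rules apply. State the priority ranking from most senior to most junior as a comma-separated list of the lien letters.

E, A, B, D, F, C

Effective dates: E was recorded 211 days after the deed, outside the 60-day window, so it keeps its recording date.
C is a property-tax lien and takes priority over every other lien.
The other liens, earliest effective date first: A (19 May 2020), B (5 August 2020), D (30 June 2021), F (29 November 2021), E (24 January 2022).
The subordination applies — C was senior to E — so C and E swap.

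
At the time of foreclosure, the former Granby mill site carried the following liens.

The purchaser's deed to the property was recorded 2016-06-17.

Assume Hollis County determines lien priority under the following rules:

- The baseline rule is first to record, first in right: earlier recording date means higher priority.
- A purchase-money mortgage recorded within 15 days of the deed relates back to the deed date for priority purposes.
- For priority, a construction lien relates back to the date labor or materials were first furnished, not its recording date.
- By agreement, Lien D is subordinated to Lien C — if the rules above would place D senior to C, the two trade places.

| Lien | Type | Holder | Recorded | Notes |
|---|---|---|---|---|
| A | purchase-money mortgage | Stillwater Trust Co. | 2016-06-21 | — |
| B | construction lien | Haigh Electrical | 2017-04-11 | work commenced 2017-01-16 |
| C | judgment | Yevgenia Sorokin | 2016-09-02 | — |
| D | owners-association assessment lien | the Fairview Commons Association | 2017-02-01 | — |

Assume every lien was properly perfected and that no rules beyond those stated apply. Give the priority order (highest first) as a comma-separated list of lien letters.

First, effective dates: A relates back to the deed date 2016-06-17; B relates back to 2017-01-16 (work commenced).
By effective date, earliest first: A (2016-06-17), C (2016-09-02), B (2017-01-16), D (2017-02-01).
D already ranks below C; the subordination has no effect.

A, C, B, D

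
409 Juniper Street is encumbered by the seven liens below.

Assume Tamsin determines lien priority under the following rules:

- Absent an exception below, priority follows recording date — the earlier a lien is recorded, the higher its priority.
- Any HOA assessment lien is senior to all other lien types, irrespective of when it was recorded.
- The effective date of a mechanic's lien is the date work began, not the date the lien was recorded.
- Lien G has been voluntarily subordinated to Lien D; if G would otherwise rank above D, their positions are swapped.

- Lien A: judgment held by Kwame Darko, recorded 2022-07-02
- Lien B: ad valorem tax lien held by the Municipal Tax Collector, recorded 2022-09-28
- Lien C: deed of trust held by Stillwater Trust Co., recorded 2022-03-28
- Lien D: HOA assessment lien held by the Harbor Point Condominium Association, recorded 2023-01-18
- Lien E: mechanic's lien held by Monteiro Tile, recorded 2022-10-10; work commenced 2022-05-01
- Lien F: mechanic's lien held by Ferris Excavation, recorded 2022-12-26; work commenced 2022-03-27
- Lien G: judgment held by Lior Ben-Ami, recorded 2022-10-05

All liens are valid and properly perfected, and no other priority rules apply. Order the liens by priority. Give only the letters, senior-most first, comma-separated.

Effective dates: E is treated as recorded 2022-05-01, the work-commencement date; F relates back to 2022-03-27 (work commenced).
As an HOA assessment lien, D is senior to every other lien.
The other liens, earliest effective date first: F (2022-03-27), C (2022-03-28), E (2022-05-01), A (2022-07-02), B (2022-09-28), G (2022-10-05).
G already ranks below D; the subordination has no effect.

D, F, C, E, A, B, G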